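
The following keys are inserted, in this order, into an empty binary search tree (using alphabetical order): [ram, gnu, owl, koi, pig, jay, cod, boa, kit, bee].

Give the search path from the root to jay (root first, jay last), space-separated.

ram: root
gnu: left child of ram (depth 1)
owl: right child of gnu (depth 2)
koi: left child of owl (depth 3)
pig: right child of owl (depth 3)
jay: left child of koi (depth 4)
cod: left child of gnu (depth 2)
boa: left child of cod (depth 3)
kit: right child of jay (depth 5)
bee: left child of boa (depth 4)

ram gnu owl koi jay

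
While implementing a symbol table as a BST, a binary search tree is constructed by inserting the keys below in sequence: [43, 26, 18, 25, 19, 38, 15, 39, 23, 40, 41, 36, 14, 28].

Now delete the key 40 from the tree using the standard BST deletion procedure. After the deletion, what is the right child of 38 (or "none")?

39

43: root
26: left child of 43 (depth 1)
18: left child of 26 (depth 2)
25: right child of 18 (depth 3)
19: left child of 25 (depth 4)
38: right child of 26 (depth 2)
15: left child of 18 (depth 3)
39: right child of 38 (depth 3)
23: right child of 19 (depth 5)
40: right child of 39 (depth 4)
41: right child of 40 (depth 5)
36: left child of 38 (depth 3)
14: left child of 15 (depth 4)
28: left child of 36 (depth 4)

Delete 40 (at most one child — splice it out).
After deletion, 38's right child: 39.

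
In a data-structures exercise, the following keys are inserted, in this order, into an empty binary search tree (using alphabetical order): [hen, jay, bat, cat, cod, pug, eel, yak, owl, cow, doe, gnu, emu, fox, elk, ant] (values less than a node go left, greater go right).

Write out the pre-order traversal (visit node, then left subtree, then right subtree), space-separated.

Resulting structure (node: left, right):
  hen: L=bat, R=jay
  jay: L=–, R=pug
  bat: L=ant, R=cat
  cat: L=–, R=cod
  cod: L=–, R=eel
  pug: L=owl, R=yak
  eel: L=cow, R=gnu
  yak: L=–, R=–
  owl: L=–, R=–
  cow: L=–, R=doe
  doe: L=–, R=–
  gnu: L=emu, R=–
  emu: L=elk, R=fox
  fox: L=–, R=–
  elk: L=–, R=–
  ant: L=–, R=–

hen bat ant cat cod eel cow doe gnu emu elk fox jay pug owl yak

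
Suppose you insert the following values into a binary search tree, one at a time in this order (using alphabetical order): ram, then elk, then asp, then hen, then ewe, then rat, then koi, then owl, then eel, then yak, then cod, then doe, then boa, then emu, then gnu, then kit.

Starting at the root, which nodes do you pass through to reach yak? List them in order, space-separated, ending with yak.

Insert ram: tree is empty, so ram becomes the root.
Insert elk: elk < ram → go left. Place as left child of ram.
Insert asp: asp < ram → go left; asp < elk → go left. Place as left child of elk.
Insert hen: hen < ram → go left; hen > elk → go right. Place as right child of elk.
Insert ewe: ewe < ram → go left; ewe > elk → go right; ewe < hen → go left. Place as left child of hen.
Insert rat: rat > ram → go right. Place as right child of ram.
Insert koi: koi < ram → go left; koi > elk → go right; koi > hen → go right. Place as right child of hen.
Insert owl: owl < ram → go left; owl > elk → go right; owl > hen → go right; owl > koi → go right. Place as right child of koi.
Insert eel: eel < ram → go left; eel < elk → go left; eel > asp → go right. Place as right child of asp.
Insert yak: yak > ram → go right; yak > rat → go right. Place as right child of rat.
Insert cod: cod < ram → go left; cod < elk → go left; cod > asp → go right; cod < eel → go left. Place as left child of eel.
Insert doe: doe < ram → go left; doe < elk → go left; doe > asp → go right; doe < eel → go left; doe > cod → go right. Place as right child of cod.
Insert boa: boa < ram → go left; boa < elk → go left; boa > asp → go right; boa < eel → go left; boa < cod → go left. Place as left child of cod.
Insert emu: emu < ram → go left; emu > elk → go right; emu < hen → go left; emu < ewe → go left. Place as left child of ewe.
Insert gnu: gnu < ram → go left; gnu > elk → go right; gnu < hen → go left; gnu > ewe → go right. Place as right child of ewe.
Insert kit: kit < ram → go left; kit > elk → go right; kit > hen → go right; kit < koi → go left. Place as left child of koi.

ram rat yak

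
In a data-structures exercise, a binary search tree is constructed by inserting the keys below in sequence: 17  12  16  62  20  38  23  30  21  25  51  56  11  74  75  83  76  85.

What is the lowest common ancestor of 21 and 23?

Insert 17: tree is empty, so 17 becomes the root.
Insert 12: 12 < 17 → go left. Place as left child of 17.
Insert 16: 16 < 17 → go left; 16 > 12 → go right. Place as right child of 12.
Insert 62: 62 > 17 → go right. Place as right child of 17.
Insert 20: 20 > 17 → go right; 20 < 62 → go left. Place as left child of 62.
Insert 38: 38 > 17 → go right; 38 < 62 → go left; 38 > 20 → go right. Place as right child of 20.
Insert 23: 23 > 17 → go right; 23 < 62 → go left; 23 > 20 → go right; 23 < 38 → go left. Place as left child of 38.
Insert 30: 30 > 17 → go right; 30 < 62 → go left; 30 > 20 → go right; 30 < 38 → go left; 30 > 23 → go right. Place as right child of 23.
Insert 21: 21 > 17 → go right; 21 < 62 → go left; 21 > 20 → go right; 21 < 38 → go left; 21 < 23 → go left. Place as left child of 23.
Insert 25: 25 > 17 → go right; 25 < 62 → go left; 25 > 20 → go right; 25 < 38 → go left; 25 > 23 → go right; 25 < 30 → go left. Place as left child of 30.
Insert 51: 51 > 17 → go right; 51 < 62 → go left; 51 > 20 → go right; 51 > 38 → go right. Place as right child of 38.
Insert 56: 56 > 17 → go right; 56 < 62 → go left; 56 > 20 → go right; 56 > 38 → go right; 56 > 51 → go right. Place as right child of 51.
Insert 11: 11 < 17 → go left; 11 < 12 → go left. Place as left child of 12.
Insert 74: 74 > 17 → go right; 74 > 62 → go right. Place as right child of 62.
Insert 75: 75 > 17 → go right; 75 > 62 → go right; 75 > 74 → go right. Place as right child of 74.
Insert 83: 83 > 17 → go right; 83 > 62 → go right; 83 > 74 → go right; 83 > 75 → go right. Place as right child of 75.
Insert 76: 76 > 17 → go right; 76 > 62 → go right; 76 > 74 → go right; 76 > 75 → go right; 76 < 83 → go left. Place as left child of 83.
Insert 85: 85 > 17 → go right; 85 > 62 → go right; 85 > 74 → go right; 85 > 75 → go right; 85 > 83 → go right. Place as right child of 83.

Path to 21: 17 → 62 → 20 → 38 → 23 → 21
Path to 23: 17 → 62 → 20 → 38 → 23
23 lies on both paths and is an ancestor of the other node.

23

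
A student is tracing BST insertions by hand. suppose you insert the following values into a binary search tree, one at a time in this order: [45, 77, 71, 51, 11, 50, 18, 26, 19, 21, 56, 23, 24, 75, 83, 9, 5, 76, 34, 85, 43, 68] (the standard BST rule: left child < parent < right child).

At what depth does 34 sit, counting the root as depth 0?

Resulting structure (node: left, right):
  45: L=11, R=77
  77: L=71, R=83
  71: L=51, R=75
  51: L=50, R=56
  11: L=9, R=18
  50: L=–, R=–
  18: L=–, R=26
  26: L=19, R=34
  19: L=–, R=21
  21: L=–, R=23
  56: L=–, R=68
  23: L=–, R=24
  24: L=–, R=–
  75: L=–, R=76
  83: L=–, R=85
  9: L=5, R=–
  5: L=–, R=–
  76: L=–, R=–
  34: L=–, R=43
  85: L=–, R=–
  43: L=–, R=–
  68: L=–, R=–

Path to 34: 45 → 11 → 18 → 26 → 34, which is 4 edges.

4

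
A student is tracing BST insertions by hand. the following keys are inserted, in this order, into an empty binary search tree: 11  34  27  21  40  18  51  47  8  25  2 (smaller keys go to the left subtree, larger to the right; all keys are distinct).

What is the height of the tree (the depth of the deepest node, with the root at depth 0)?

4

Resulting structure (node: left, right):
  11: L=8, R=34
  34: L=27, R=40
  27: L=21, R=–
  21: L=18, R=25
  40: L=–, R=51
  18: L=–, R=–
  51: L=47, R=–
  47: L=–, R=–
  8: L=2, R=–
  25: L=–, R=–
  2: L=–, R=–

The deepest node is 18 at depth 4.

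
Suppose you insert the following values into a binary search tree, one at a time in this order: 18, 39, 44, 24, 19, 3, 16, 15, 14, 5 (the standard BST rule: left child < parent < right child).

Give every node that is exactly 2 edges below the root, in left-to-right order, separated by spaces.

18: root
39: right child of 18 (depth 1)
44: right child of 39 (depth 2)
24: left child of 39 (depth 2)
19: left child of 24 (depth 3)
3: left child of 18 (depth 1)
16: right child of 3 (depth 2)
15: left child of 16 (depth 3)
14: left child of 15 (depth 4)
5: left child of 14 (depth 5)

16 24 44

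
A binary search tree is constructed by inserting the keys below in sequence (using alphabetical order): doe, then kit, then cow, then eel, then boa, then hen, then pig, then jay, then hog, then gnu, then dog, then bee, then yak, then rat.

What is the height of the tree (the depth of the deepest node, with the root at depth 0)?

5

doe: root
kit: right child of doe (depth 1)
cow: left child of doe (depth 1)
eel: left child of kit (depth 2)
boa: left child of cow (depth 2)
hen: right child of eel (depth 3)
pig: right child of kit (depth 2)
jay: right child of hen (depth 4)
hog: left child of jay (depth 5)
gnu: left child of hen (depth 4)
dog: left child of eel (depth 3)
bee: left child of boa (depth 3)
yak: right child of pig (depth 3)
rat: left child of yak (depth 4)

The deepest node is hog at depth 5.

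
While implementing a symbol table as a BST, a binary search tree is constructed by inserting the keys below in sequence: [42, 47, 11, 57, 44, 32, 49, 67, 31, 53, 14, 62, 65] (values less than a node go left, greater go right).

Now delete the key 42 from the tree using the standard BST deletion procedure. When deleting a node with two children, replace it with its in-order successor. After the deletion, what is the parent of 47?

44

Insert 42: tree is empty, so 42 becomes the root.
Insert 47: 47 > 42 → go right. Place as right child of 42.
Insert 11: 11 < 42 → go left. Place as left child of 42.
Insert 57: 57 > 42 → go right; 57 > 47 → go right. Place as right child of 47.
Insert 44: 44 > 42 → go right; 44 < 47 → go left. Place as left child of 47.
Insert 32: 32 < 42 → go left; 32 > 11 → go right. Place as right child of 11.
Insert 49: 49 > 42 → go right; 49 > 47 → go right; 49 < 57 → go left. Place as left child of 57.
Insert 67: 67 > 42 → go right; 67 > 47 → go right; 67 > 57 → go right. Place as right child of 57.
Insert 31: 31 < 42 → go left; 31 > 11 → go right; 31 < 32 → go left. Place as left child of 32.
Insert 53: 53 > 42 → go right; 53 > 47 → go right; 53 < 57 → go left; 53 > 49 → go right. Place as right child of 49.
Insert 14: 14 < 42 → go left; 14 > 11 → go right; 14 < 32 → go left; 14 < 31 → go left. Place as left child of 31.
Insert 62: 62 > 42 → go right; 62 > 47 → go right; 62 > 57 → go right; 62 < 67 → go left. Place as left child of 67.
Insert 65: 65 > 42 → go right; 65 > 47 → go right; 65 > 57 → go right; 65 < 67 → go left; 65 > 62 → go right. Place as right child of 62.

Delete 42 (two children — replace with in-order successor).
After deletion, 47's parent is 44.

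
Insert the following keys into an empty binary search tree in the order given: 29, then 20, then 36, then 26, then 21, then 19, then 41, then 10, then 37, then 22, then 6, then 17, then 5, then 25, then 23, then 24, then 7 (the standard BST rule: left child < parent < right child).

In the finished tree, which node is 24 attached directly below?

Insert 29: tree is empty, so 29 becomes the root.
Insert 20: 20 < 29 → go left. Place as left child of 29.
Insert 36: 36 > 29 → go right. Place as right child of 29.
Insert 26: 26 < 29 → go left; 26 > 20 → go right. Place as right child of 20.
Insert 21: 21 < 29 → go left; 21 > 20 → go right; 21 < 26 → go left. Place as left child of 26.
Insert 19: 19 < 29 → go left; 19 < 20 → go left. Place as left child of 20.
Insert 41: 41 > 29 → go right; 41 > 36 → go right. Place as right child of 36.
Insert 10: 10 < 29 → go left; 10 < 20 → go left; 10 < 19 → go left. Place as left child of 19.
Insert 37: 37 > 29 → go right; 37 > 36 → go right; 37 < 41 → go left. Place as left child of 41.
Insert 22: 22 < 29 → go left; 22 > 20 → go right; 22 < 26 → go left; 22 > 21 → go right. Place as right child of 21.
Insert 6: 6 < 29 → go left; 6 < 20 → go left; 6 < 19 → go left; 6 < 10 → go left. Place as left child of 10.
Insert 17: 17 < 29 → go left; 17 < 20 → go left; 17 < 19 → go left; 17 > 10 → go right. Place as right child of 10.
Insert 5: 5 < 29 → go left; 5 < 20 → go left; 5 < 19 → go left; 5 < 10 → go left; 5 < 6 → go left. Place as left child of 6.
Insert 25: 25 < 29 → go left; 25 > 20 → go right; 25 < 26 → go left; 25 > 21 → go right; 25 > 22 → go right. Place as right child of 22.
Insert 23: 23 < 29 → go left; 23 > 20 → go right; 23 < 26 → go left; 23 > 21 → go right; 23 > 22 → go right; 23 < 25 → go left. Place as left child of 25.
Insert 24: 24 < 29 → go left; 24 > 20 → go right; 24 < 26 → go left; 24 > 21 → go right; 24 > 22 → go right; 24 < 25 → go left; 24 > 23 → go right. Place as right child of 23.
Insert 7: 7 < 29 → go left; 7 < 20 → go left; 7 < 19 → go left; 7 < 10 → go left; 7 > 6 → go right. Place as right child of 6.

23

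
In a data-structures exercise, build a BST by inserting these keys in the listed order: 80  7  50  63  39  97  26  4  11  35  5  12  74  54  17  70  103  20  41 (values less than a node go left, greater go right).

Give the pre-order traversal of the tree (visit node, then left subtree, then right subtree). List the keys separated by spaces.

Resulting structure (node: left, right):
  80: L=7, R=97
  7: L=4, R=50
  50: L=39, R=63
  63: L=54, R=74
  39: L=26, R=41
  97: L=–, R=103
  26: L=11, R=35
  4: L=–, R=5
  11: L=–, R=12
  35: L=–, R=–
  5: L=–, R=–
  12: L=–, R=17
  74: L=70, R=–
  54: L=–, R=–
  17: L=–, R=20
  70: L=–, R=–
  103: L=–, R=–
  20: L=–, R=–
  41: L=–, R=–

80 7 4 5 50 39 26 11 12 17 20 35 41 63 54 74 70 97 103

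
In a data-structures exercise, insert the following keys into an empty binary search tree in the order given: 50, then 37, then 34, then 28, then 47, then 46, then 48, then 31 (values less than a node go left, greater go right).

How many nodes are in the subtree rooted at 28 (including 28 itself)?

50: root
37: left child of 50 (depth 1)
34: left child of 37 (depth 2)
28: left child of 34 (depth 3)
47: right child of 37 (depth 2)
46: left child of 47 (depth 3)
48: right child of 47 (depth 3)
31: right child of 28 (depth 4)

Subtree rooted at 28 contains: 28, 31 — 2 nodes.

2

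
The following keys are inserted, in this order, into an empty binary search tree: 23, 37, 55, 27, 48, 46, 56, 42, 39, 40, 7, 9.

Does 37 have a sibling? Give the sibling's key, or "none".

23: root
37: right child of 23 (depth 1)
55: right child of 37 (depth 2)
27: left child of 37 (depth 2)
48: left child of 55 (depth 3)
46: left child of 48 (depth 4)
56: right child of 55 (depth 3)
42: left child of 46 (depth 5)
39: left child of 42 (depth 6)
40: right child of 39 (depth 7)
7: left child of 23 (depth 1)
9: right child of 7 (depth 2)

37's parent is 23; the other child of 23 is 7.

7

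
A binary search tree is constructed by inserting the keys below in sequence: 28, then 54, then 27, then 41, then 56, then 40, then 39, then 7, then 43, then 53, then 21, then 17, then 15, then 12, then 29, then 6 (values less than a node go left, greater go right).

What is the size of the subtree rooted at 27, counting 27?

7

Resulting structure (node: left, right):
  28: L=27, R=54
  54: L=41, R=56
  27: L=7, R=–
  41: L=40, R=43
  56: L=–, R=–
  40: L=39, R=–
  39: L=29, R=–
  7: L=6, R=21
  43: L=–, R=53
  53: L=–, R=–
  21: L=17, R=–
  17: L=15, R=–
  15: L=12, R=–
  12: L=–, R=–
  29: L=–, R=–
  6: L=–, R=–

Subtree rooted at 27 contains: 27, 7, 6, 21, 17, 15, 12 — 7 nodes.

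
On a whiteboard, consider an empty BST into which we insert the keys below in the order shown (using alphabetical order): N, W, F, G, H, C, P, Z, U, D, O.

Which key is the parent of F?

N

Resulting structure (node: left, right):
  N: L=F, R=W
  W: L=P, R=Z
  F: L=C, R=G
  G: L=–, R=H
  H: L=–, R=–
  C: L=–, R=D
  P: L=O, R=U
  Z: L=–, R=–
  U: L=–, R=–
  D: L=–, R=–
  O: L=–, R=–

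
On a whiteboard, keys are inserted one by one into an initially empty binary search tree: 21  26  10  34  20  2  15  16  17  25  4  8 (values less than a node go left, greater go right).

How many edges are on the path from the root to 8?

Insert 21: tree is empty, so 21 becomes the root.
Insert 26: 26 > 21 → go right. Place as right child of 21.
Insert 10: 10 < 21 → go left. Place as left child of 21.
Insert 34: 34 > 21 → go right; 34 > 26 → go right. Place as right child of 26.
Insert 20: 20 < 21 → go left; 20 > 10 → go right. Place as right child of 10.
Insert 2: 2 < 21 → go left; 2 < 10 → go left. Place as left child of 10.
Insert 15: 15 < 21 → go left; 15 > 10 → go right; 15 < 20 → go left. Place as left child of 20.
Insert 16: 16 < 21 → go left; 16 > 10 → go right; 16 < 20 → go left; 16 > 15 → go right. Place as right child of 15.
Insert 17: 17 < 21 → go left; 17 > 10 → go right; 17 < 20 → go left; 17 > 15 → go right; 17 > 16 → go right. Place as right child of 16.
Insert 25: 25 > 21 → go right; 25 < 26 → go left. Place as left child of 26.
Insert 4: 4 < 21 → go left; 4 < 10 → go left; 4 > 2 → go right. Place as right child of 2.
Insert 8: 8 < 21 → go left; 8 < 10 → go left; 8 > 2 → go right; 8 > 4 → go right. Place as right child of 4.

Path to 8: 21 → 10 → 2 → 4 → 8, which is 4 edges.

4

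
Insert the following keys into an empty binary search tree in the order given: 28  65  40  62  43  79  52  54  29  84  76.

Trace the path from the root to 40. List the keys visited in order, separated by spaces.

28 65 40

28: root
65: right child of 28 (depth 1)
40: left child of 65 (depth 2)
62: right child of 40 (depth 3)
43: left child of 62 (depth 4)
79: right child of 65 (depth 2)
52: right child of 43 (depth 5)
54: right child of 52 (depth 6)
29: left child of 40 (depth 3)
84: right child of 79 (depth 3)
76: left child of 79 (depth 3)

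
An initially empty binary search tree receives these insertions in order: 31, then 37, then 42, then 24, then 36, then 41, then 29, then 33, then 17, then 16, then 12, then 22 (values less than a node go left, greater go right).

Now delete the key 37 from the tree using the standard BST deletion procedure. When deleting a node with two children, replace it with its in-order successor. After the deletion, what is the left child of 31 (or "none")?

31: root
37: right child of 31 (depth 1)
42: right child of 37 (depth 2)
24: left child of 31 (depth 1)
36: left child of 37 (depth 2)
41: left child of 42 (depth 3)
29: right child of 24 (depth 2)
33: left child of 36 (depth 3)
17: left child of 24 (depth 2)
16: left child of 17 (depth 3)
12: left child of 16 (depth 4)
22: right child of 17 (depth 3)

Delete 37 (two children — replace with in-order successor).
After deletion, 31's left child: 24.

24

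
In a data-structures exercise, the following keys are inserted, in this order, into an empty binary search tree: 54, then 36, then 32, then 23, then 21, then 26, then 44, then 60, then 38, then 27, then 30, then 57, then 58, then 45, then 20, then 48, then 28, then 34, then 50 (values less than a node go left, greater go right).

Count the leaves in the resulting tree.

Resulting structure (node: left, right):
  54: L=36, R=60
  36: L=32, R=44
  32: L=23, R=34
  23: L=21, R=26
  21: L=20, R=–
  26: L=–, R=27
  44: L=38, R=45
  60: L=57, R=–
  38: L=–, R=–
  27: L=–, R=30
  30: L=28, R=–
  57: L=–, R=58
  58: L=–, R=–
  45: L=–, R=48
  20: L=–, R=–
  48: L=–, R=50
  28: L=–, R=–
  34: L=–, R=–
  50: L=–, R=–

Leaves: 20, 28, 34, 38, 50, 58 — 6 in total.

6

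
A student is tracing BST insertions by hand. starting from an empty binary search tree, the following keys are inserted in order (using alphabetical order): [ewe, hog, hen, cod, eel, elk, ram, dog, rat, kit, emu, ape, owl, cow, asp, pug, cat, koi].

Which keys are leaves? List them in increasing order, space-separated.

Insert ewe: tree is empty, so ewe becomes the root.
Insert hog: hog > ewe → go right. Place as right child of ewe.
Insert hen: hen > ewe → go right; hen < hog → go left. Place as left child of hog.
Insert cod: cod < ewe → go left. Place as left child of ewe.
Insert eel: eel < ewe → go left; eel > cod → go right. Place as right child of cod.
Insert elk: elk < ewe → go left; elk > cod → go right; elk > eel → go right. Place as right child of eel.
Insert ram: ram > ewe → go right; ram > hog → go right. Place as right child of hog.
Insert dog: dog < ewe → go left; dog > cod → go right; dog < eel → go left. Place as left child of eel.
Insert rat: rat > ewe → go right; rat > hog → go right; rat > ram → go right. Place as right child of ram.
Insert kit: kit > ewe → go right; kit > hog → go right; kit < ram → go left. Place as left child of ram.
Insert emu: emu < ewe → go left; emu > cod → go right; emu > eel → go right; emu > elk → go right. Place as right child of elk.
Insert ape: ape < ewe → go left; ape < cod → go left. Place as left child of cod.
Insert owl: owl > ewe → go right; owl > hog → go right; owl < ram → go left; owl > kit → go right. Place as right child of kit.
Insert cow: cow < ewe → go left; cow > cod → go right; cow < eel → go left; cow < dog → go left. Place as left child of dog.
Insert asp: asp < ewe → go left; asp < cod → go left; asp > ape → go right. Place as right child of ape.
Insert pug: pug > ewe → go right; pug > hog → go right; pug < ram → go left; pug > kit → go right; pug > owl → go right. Place as right child of owl.
Insert cat: cat < ewe → go left; cat < cod → go left; cat > ape → go right; cat > asp → go right. Place as right child of asp.
Insert koi: koi > ewe → go right; koi > hog → go right; koi < ram → go left; koi > kit → go right; koi < owl → go left. Place as left child of owl.

cat cow emu hen koi pug rat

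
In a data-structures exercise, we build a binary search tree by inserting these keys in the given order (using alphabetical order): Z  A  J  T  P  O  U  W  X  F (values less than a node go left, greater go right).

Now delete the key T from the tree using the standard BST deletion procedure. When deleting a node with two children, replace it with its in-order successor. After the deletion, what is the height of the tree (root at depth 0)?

Z: root
A: left child of Z (depth 1)
J: right child of A (depth 2)
T: right child of J (depth 3)
P: left child of T (depth 4)
O: left child of P (depth 5)
U: right child of T (depth 4)
W: right child of U (depth 5)
X: right child of W (depth 6)
F: left child of J (depth 3)

Delete T (two children — replace with in-order successor).
After deletion, deepest node is O at depth 5.

5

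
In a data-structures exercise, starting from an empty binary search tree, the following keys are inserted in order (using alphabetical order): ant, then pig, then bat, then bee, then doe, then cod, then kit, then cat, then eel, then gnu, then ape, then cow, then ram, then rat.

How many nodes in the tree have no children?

5

Insert ant: tree is empty, so ant becomes the root.
Insert pig: pig > ant → go right. Place as right child of ant.
Insert bat: bat > ant → go right; bat < pig → go left. Place as left child of pig.
Insert bee: bee > ant → go right; bee < pig → go left; bee > bat → go right. Place as right child of bat.
Insert doe: doe > ant → go right; doe < pig → go left; doe > bat → go right; doe > bee → go right. Place as right child of bee.
Insert cod: cod > ant → go right; cod < pig → go left; cod > bat → go right; cod > bee → go right; cod < doe → go left. Place as left child of doe.
Insert kit: kit > ant → go right; kit < pig → go left; kit > bat → go right; kit > bee → go right; kit > doe → go right. Place as right child of doe.
Insert cat: cat > ant → go right; cat < pig → go left; cat > bat → go right; cat > bee → go right; cat < doe → go left; cat < cod → go left. Place as left child of cod.
Insert eel: eel > ant → go right; eel < pig → go left; eel > bat → go right; eel > bee → go right; eel > doe → go right; eel < kit → go left. Place as left child of kit.
Insert gnu: gnu > ant → go right; gnu < pig → go left; gnu > bat → go right; gnu > bee → go right; gnu > doe → go right; gnu < kit → go left; gnu > eel → go right. Place as right child of eel.
Insert ape: ape > ant → go right; ape < pig → go left; ape < bat → go left. Place as left child of bat.
Insert cow: cow > ant → go right; cow < pig → go left; cow > bat → go right; cow > bee → go right; cow < doe → go left; cow > cod → go right. Place as right child of cod.
Insert ram: ram > ant → go right; ram > pig → go right. Place as right child of pig.
Insert rat: rat > ant → go right; rat > pig → go right; rat > ram → go right. Place as right child of ram.

Leaves: ape, cat, cow, gnu, rat — 5 in total.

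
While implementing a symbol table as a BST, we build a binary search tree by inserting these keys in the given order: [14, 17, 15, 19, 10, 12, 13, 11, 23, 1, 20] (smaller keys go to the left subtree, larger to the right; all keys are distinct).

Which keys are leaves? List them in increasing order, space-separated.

1 11 13 15 20

14: root
17: right child of 14 (depth 1)
15: left child of 17 (depth 2)
19: right child of 17 (depth 2)
10: left child of 14 (depth 1)
12: right child of 10 (depth 2)
13: right child of 12 (depth 3)
11: left child of 12 (depth 3)
23: right child of 19 (depth 3)
1: left child of 10 (depth 2)
20: left child of 23 (depth 4)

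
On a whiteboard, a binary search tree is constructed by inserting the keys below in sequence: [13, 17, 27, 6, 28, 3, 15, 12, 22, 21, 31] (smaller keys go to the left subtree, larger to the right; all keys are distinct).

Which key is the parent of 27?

Insert 13: tree is empty, so 13 becomes the root.
Insert 17: 17 > 13 → go right. Place as right child of 13.
Insert 27: 27 > 13 → go right; 27 > 17 → go right. Place as right child of 17.
Insert 6: 6 < 13 → go left. Place as left child of 13.
Insert 28: 28 > 13 → go right; 28 > 17 → go right; 28 > 27 → go right. Place as right child of 27.
Insert 3: 3 < 13 → go left; 3 < 6 → go left. Place as left child of 6.
Insert 15: 15 > 13 → go right; 15 < 17 → go left. Place as left child of 17.
Insert 12: 12 < 13 → go left; 12 > 6 → go right. Place as right child of 6.
Insert 22: 22 > 13 → go right; 22 > 17 → go right; 22 < 27 → go left. Place as left child of 27.
Insert 21: 21 > 13 → go right; 21 > 17 → go right; 21 < 27 → go left; 21 < 22 → go left. Place as left child of 22.
Insert 31: 31 > 13 → go right; 31 > 17 → go right; 31 > 27 → go right; 31 > 28 → go right. Place as right child of 28.

17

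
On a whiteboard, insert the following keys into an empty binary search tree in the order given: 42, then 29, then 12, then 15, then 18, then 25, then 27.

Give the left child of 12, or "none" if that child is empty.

none

42: root
29: left child of 42 (depth 1)
12: left child of 29 (depth 2)
15: right child of 12 (depth 3)
18: right child of 15 (depth 4)
25: right child of 18 (depth 5)
27: right child of 25 (depth 6)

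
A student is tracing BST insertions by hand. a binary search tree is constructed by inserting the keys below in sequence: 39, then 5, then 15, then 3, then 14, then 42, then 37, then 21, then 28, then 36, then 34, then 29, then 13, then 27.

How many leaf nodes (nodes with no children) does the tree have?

5

39: root
5: left child of 39 (depth 1)
15: right child of 5 (depth 2)
3: left child of 5 (depth 2)
14: left child of 15 (depth 3)
42: right child of 39 (depth 1)
37: right child of 15 (depth 3)
21: left child of 37 (depth 4)
28: right child of 21 (depth 5)
36: right child of 28 (depth 6)
34: left child of 36 (depth 7)
29: left child of 34 (depth 8)
13: left child of 14 (depth 4)
27: left child of 28 (depth 6)

Leaves: 3, 13, 27, 29, 42 — 5 in total.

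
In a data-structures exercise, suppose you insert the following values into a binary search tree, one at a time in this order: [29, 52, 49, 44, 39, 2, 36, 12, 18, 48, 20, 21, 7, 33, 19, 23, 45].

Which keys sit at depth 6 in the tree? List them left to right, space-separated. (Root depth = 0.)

23 33

Insert 29: tree is empty, so 29 becomes the root.
Insert 52: 52 > 29 → go right. Place as right child of 29.
Insert 49: 49 > 29 → go right; 49 < 52 → go left. Place as left child of 52.
Insert 44: 44 > 29 → go right; 44 < 52 → go left; 44 < 49 → go left. Place as left child of 49.
Insert 39: 39 > 29 → go right; 39 < 52 → go left; 39 < 49 → go left; 39 < 44 → go left. Place as left child of 44.
Insert 2: 2 < 29 → go left. Place as left child of 29.
Insert 36: 36 > 29 → go right; 36 < 52 → go left; 36 < 49 → go left; 36 < 44 → go left; 36 < 39 → go left. Place as left child of 39.
Insert 12: 12 < 29 → go left; 12 > 2 → go right. Place as right child of 2.
Insert 18: 18 < 29 → go left; 18 > 2 → go right; 18 > 12 → go right. Place as right child of 12.
Insert 48: 48 > 29 → go right; 48 < 52 → go left; 48 < 49 → go left; 48 > 44 → go right. Place as right child of 44.
Insert 20: 20 < 29 → go left; 20 > 2 → go right; 20 > 12 → go right; 20 > 18 → go right. Place as right child of 18.
Insert 21: 21 < 29 → go left; 21 > 2 → go right; 21 > 12 → go right; 21 > 18 → go right; 21 > 20 → go right. Place as right child of 20.
Insert 7: 7 < 29 → go left; 7 > 2 → go right; 7 < 12 → go left. Place as left child of 12.
Insert 33: 33 > 29 → go right; 33 < 52 → go left; 33 < 49 → go left; 33 < 44 → go left; 33 < 39 → go left; 33 < 36 → go left. Place as left child of 36.
Insert 19: 19 < 29 → go left; 19 > 2 → go right; 19 > 12 → go right; 19 > 18 → go right; 19 < 20 → go left. Place as left child of 20.
Insert 23: 23 < 29 → go left; 23 > 2 → go right; 23 > 12 → go right; 23 > 18 → go right; 23 > 20 → go right; 23 > 21 → go right. Place as right child of 21.
Insert 45: 45 > 29 → go right; 45 < 52 → go left; 45 < 49 → go left; 45 > 44 → go right; 45 < 48 → go left. Place as left child of 48.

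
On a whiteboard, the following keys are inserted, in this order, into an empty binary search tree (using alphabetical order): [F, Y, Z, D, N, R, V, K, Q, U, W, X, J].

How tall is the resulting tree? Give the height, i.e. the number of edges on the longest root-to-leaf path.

Resulting structure (node: left, right):
  F: L=D, R=Y
  Y: L=N, R=Z
  Z: L=–, R=–
  D: L=–, R=–
  N: L=K, R=R
  R: L=Q, R=V
  V: L=U, R=W
  K: L=J, R=–
  Q: L=–, R=–
  U: L=–, R=–
  W: L=–, R=X
  X: L=–, R=–
  J: L=–, R=–

The deepest node is X at depth 6.

6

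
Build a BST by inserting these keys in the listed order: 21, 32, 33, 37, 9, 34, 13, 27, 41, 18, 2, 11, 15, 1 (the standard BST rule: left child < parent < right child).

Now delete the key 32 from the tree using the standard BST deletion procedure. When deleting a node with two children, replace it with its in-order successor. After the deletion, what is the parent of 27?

33

21: root
32: right child of 21 (depth 1)
33: right child of 32 (depth 2)
37: right child of 33 (depth 3)
9: left child of 21 (depth 1)
34: left child of 37 (depth 4)
13: right child of 9 (depth 2)
27: left child of 32 (depth 2)
41: right child of 37 (depth 4)
18: right child of 13 (depth 3)
2: left child of 9 (depth 2)
11: left child of 13 (depth 3)
15: left child of 18 (depth 4)
1: left child of 2 (depth 3)

Delete 32 (two children — replace with in-order successor).
After deletion, 27's parent is 33.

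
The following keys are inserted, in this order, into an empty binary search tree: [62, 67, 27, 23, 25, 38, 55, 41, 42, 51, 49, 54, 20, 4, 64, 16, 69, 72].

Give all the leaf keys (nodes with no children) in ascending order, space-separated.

Insert 62: tree is empty, so 62 becomes the root.
Insert 67: 67 > 62 → go right. Place as right child of 62.
Insert 27: 27 < 62 → go left. Place as left child of 62.
Insert 23: 23 < 62 → go left; 23 < 27 → go left. Place as left child of 27.
Insert 25: 25 < 62 → go left; 25 < 27 → go left; 25 > 23 → go right. Place as right child of 23.
Insert 38: 38 < 62 → go left; 38 > 27 → go right. Place as right child of 27.
Insert 55: 55 < 62 → go left; 55 > 27 → go right; 55 > 38 → go right. Place as right child of 38.
Insert 41: 41 < 62 → go left; 41 > 27 → go right; 41 > 38 → go right; 41 < 55 → go left. Place as left child of 55.
Insert 42: 42 < 62 → go left; 42 > 27 → go right; 42 > 38 → go right; 42 < 55 → go left; 42 > 41 → go right. Place as right child of 41.
Insert 51: 51 < 62 → go left; 51 > 27 → go right; 51 > 38 → go right; 51 < 55 → go left; 51 > 41 → go right; 51 > 42 → go right. Place as right child of 42.
Insert 49: 49 < 62 → go left; 49 > 27 → go right; 49 > 38 → go right; 49 < 55 → go left; 49 > 41 → go right; 49 > 42 → go right; 49 < 51 → go left. Place as left child of 51.
Insert 54: 54 < 62 → go left; 54 > 27 → go right; 54 > 38 → go right; 54 < 55 → go left; 54 > 41 → go right; 54 > 42 → go right; 54 > 51 → go right. Place as right child of 51.
Insert 20: 20 < 62 → go left; 20 < 27 → go left; 20 < 23 → go left. Place as left child of 23.
Insert 4: 4 < 62 → go left; 4 < 27 → go left; 4 < 23 → go left; 4 < 20 → go left. Place as left child of 20.
Insert 64: 64 > 62 → go right; 64 < 67 → go left. Place as left child of 67.
Insert 16: 16 < 62 → go left; 16 < 27 → go left; 16 < 23 → go left; 16 < 20 → go left; 16 > 4 → go right. Place as right child of 4.
Insert 69: 69 > 62 → go right; 69 > 67 → go right. Place as right child of 67.
Insert 72: 72 > 62 → go right; 72 > 67 → go right; 72 > 69 → go right. Place as right child of 69.

16 25 49 54 64 72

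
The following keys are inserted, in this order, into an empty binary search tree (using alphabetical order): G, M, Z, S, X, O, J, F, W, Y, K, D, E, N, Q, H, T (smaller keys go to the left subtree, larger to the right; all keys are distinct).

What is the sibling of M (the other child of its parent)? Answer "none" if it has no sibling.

F

G: root
M: right child of G (depth 1)
Z: right child of M (depth 2)
S: left child of Z (depth 3)
X: right child of S (depth 4)
O: left child of S (depth 4)
J: left child of M (depth 2)
F: left child of G (depth 1)
W: left child of X (depth 5)
Y: right child of X (depth 5)
K: right child of J (depth 3)
D: left child of F (depth 2)
E: right child of D (depth 3)
N: left child of O (depth 5)
Q: right child of O (depth 5)
H: left child of J (depth 3)
T: left child of W (depth 6)

M's parent is G; the other child of G is F.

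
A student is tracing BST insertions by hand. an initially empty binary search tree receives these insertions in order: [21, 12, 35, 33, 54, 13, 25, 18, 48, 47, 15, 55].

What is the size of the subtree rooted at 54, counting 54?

4

Insert 21: tree is empty, so 21 becomes the root.
Insert 12: 12 < 21 → go left. Place as left child of 21.
Insert 35: 35 > 21 → go right. Place as right child of 21.
Insert 33: 33 > 21 → go right; 33 < 35 → go left. Place as left child of 35.
Insert 54: 54 > 21 → go right; 54 > 35 → go right. Place as right child of 35.
Insert 13: 13 < 21 → go left; 13 > 12 → go right. Place as right child of 12.
Insert 25: 25 > 21 → go right; 25 < 35 → go left; 25 < 33 → go left. Place as left child of 33.
Insert 18: 18 < 21 → go left; 18 > 12 → go right; 18 > 13 → go right. Place as right child of 13.
Insert 48: 48 > 21 → go right; 48 > 35 → go right; 48 < 54 → go left. Place as left child of 54.
Insert 47: 47 > 21 → go right; 47 > 35 → go right; 47 < 54 → go left; 47 < 48 → go left. Place as left child of 48.
Insert 15: 15 < 21 → go left; 15 > 12 → go right; 15 > 13 → go right; 15 < 18 → go left. Place as left child of 18.
Insert 55: 55 > 21 → go right; 55 > 35 → go right; 55 > 54 → go right. Place as right child of 54.

Subtree rooted at 54 contains: 54, 48, 47, 55 — 4 nodes.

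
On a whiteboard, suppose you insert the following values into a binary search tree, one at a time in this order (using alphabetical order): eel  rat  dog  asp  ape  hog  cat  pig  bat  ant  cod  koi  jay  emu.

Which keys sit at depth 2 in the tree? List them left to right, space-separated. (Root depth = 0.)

asp hog

eel: root
rat: right child of eel (depth 1)
dog: left child of eel (depth 1)
asp: left child of dog (depth 2)
ape: left child of asp (depth 3)
hog: left child of rat (depth 2)
cat: right child of asp (depth 3)
pig: right child of hog (depth 3)
bat: left child of cat (depth 4)
ant: left child of ape (depth 4)
cod: right child of cat (depth 4)
koi: left child of pig (depth 4)
jay: left child of koi (depth 5)
emu: left child of hog (depth 3)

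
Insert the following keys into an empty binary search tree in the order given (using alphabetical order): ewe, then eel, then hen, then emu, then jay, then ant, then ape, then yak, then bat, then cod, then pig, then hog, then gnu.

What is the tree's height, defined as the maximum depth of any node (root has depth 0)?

5

Insert ewe: tree is empty, so ewe becomes the root.
Insert eel: eel < ewe → go left. Place as left child of ewe.
Insert hen: hen > ewe → go right. Place as right child of ewe.
Insert emu: emu < ewe → go left; emu > eel → go right. Place as right child of eel.
Insert jay: jay > ewe → go right; jay > hen → go right. Place as right child of hen.
Insert ant: ant < ewe → go left; ant < eel → go left. Place as left child of eel.
Insert ape: ape < ewe → go left; ape < eel → go left; ape > ant → go right. Place as right child of ant.
Insert yak: yak > ewe → go right; yak > hen → go right; yak > jay → go right. Place as right child of jay.
Insert bat: bat < ewe → go left; bat < eel → go left; bat > ant → go right; bat > ape → go right. Place as right child of ape.
Insert cod: cod < ewe → go left; cod < eel → go left; cod > ant → go right; cod > ape → go right; cod > bat → go right. Place as right child of bat.
Insert pig: pig > ewe → go right; pig > hen → go right; pig > jay → go right; pig < yak → go left. Place as left child of yak.
Insert hog: hog > ewe → go right; hog > hen → go right; hog < jay → go left. Place as left child of jay.
Insert gnu: gnu > ewe → go right; gnu < hen → go left. Place as left child of hen.

The deepest node is cod at depth 5.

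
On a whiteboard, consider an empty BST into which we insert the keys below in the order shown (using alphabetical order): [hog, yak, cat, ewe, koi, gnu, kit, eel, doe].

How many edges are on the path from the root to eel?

3

hog: root
yak: right child of hog (depth 1)
cat: left child of hog (depth 1)
ewe: right child of cat (depth 2)
koi: left child of yak (depth 2)
gnu: right child of ewe (depth 3)
kit: left child of koi (depth 3)
eel: left child of ewe (depth 3)
doe: left child of eel (depth 4)

Path to eel: hog → cat → ewe → eel, which is 3 edges.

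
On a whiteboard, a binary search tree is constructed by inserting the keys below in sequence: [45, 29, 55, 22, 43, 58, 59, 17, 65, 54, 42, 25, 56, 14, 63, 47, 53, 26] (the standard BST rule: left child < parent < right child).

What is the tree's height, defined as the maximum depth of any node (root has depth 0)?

Insert 45: tree is empty, so 45 becomes the root.
Insert 29: 29 < 45 → go left. Place as left child of 45.
Insert 55: 55 > 45 → go right. Place as right child of 45.
Insert 22: 22 < 45 → go left; 22 < 29 → go left. Place as left child of 29.
Insert 43: 43 < 45 → go left; 43 > 29 → go right. Place as right child of 29.
Insert 58: 58 > 45 → go right; 58 > 55 → go right. Place as right child of 55.
Insert 59: 59 > 45 → go right; 59 > 55 → go right; 59 > 58 → go right. Place as right child of 58.
Insert 17: 17 < 45 → go left; 17 < 29 → go left; 17 < 22 → go left. Place as left child of 22.
Insert 65: 65 > 45 → go right; 65 > 55 → go right; 65 > 58 → go right; 65 > 59 → go right. Place as right child of 59.
Insert 54: 54 > 45 → go right; 54 < 55 → go left. Place as left child of 55.
Insert 42: 42 < 45 → go left; 42 > 29 → go right; 42 < 43 → go left. Place as left child of 43.
Insert 25: 25 < 45 → go left; 25 < 29 → go left; 25 > 22 → go right. Place as right child of 22.
Insert 56: 56 > 45 → go right; 56 > 55 → go right; 56 < 58 → go left. Place as left child of 58.
Insert 14: 14 < 45 → go left; 14 < 29 → go left; 14 < 22 → go left; 14 < 17 → go left. Place as left child of 17.
Insert 63: 63 > 45 → go right; 63 > 55 → go right; 63 > 58 → go right; 63 > 59 → go right; 63 < 65 → go left. Place as left child of 65.
Insert 47: 47 > 45 → go right; 47 < 55 → go left; 47 < 54 → go left. Place as left child of 54.
Insert 53: 53 > 45 → go right; 53 < 55 → go left; 53 < 54 → go left; 53 > 47 → go right. Place as right child of 47.
Insert 26: 26 < 45 → go left; 26 < 29 → go left; 26 > 22 → go right; 26 > 25 → go right. Place as right child of 25.

The deepest node is 63 at depth 5.

5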